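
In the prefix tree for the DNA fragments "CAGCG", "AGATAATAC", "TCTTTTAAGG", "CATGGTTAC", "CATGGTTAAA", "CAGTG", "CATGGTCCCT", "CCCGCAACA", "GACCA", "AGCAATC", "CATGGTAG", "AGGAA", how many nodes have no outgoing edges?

12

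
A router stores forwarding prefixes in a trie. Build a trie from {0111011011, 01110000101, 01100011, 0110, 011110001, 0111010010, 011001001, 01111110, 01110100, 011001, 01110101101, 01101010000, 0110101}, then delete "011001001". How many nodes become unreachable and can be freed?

3

Walk "011001001" from the leaf back toward the root, removing each node that no remaining word uses.
The suffix "001" (3 nodes) is used only by "011001001"; "011001" is itself a stored word, so pruning stops there.
Nodes removed: 3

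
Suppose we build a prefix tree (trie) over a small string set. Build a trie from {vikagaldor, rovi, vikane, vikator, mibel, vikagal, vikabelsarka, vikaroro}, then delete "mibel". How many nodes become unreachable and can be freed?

5

After clearing the end-marker at "mibel", prune upward until reaching a node still needed by another word.
No other word shares any prefix with "mibel", so all 5 of its nodes go.
Nodes removed: 5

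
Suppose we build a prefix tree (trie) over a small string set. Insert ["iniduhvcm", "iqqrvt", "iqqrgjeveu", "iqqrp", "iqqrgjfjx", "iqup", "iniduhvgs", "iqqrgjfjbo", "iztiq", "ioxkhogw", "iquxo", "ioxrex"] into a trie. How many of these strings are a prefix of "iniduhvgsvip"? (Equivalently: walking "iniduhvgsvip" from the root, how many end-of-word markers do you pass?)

1

Walk "iniduhvgsvip" from the root; an end-of-word marker is hit whenever a stored word is a prefix of "iniduhvgsvip".
Prefixes of the query that are stored words: "iniduhvgs"
Count: 1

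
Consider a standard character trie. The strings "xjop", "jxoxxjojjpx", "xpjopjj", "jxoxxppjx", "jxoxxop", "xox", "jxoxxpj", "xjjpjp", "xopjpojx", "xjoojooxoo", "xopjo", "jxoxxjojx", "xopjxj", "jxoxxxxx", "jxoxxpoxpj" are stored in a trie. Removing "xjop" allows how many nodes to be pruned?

1

Walk "xjop" from the leaf back toward the root, removing each node that no remaining word uses.
The suffix "p" (1 node) is used only by "xjop"; the node for "xjo" still has the child "o", so pruning stops there.
Nodes removed: 1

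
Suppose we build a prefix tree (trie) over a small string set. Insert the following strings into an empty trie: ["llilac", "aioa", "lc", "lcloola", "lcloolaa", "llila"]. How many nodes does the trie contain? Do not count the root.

Insert word by word; a character creates a node only if that edge doesn't already exist:
  "llilac" → 6 new (l, l, i, l, a, c)
  "aioa" → 4 new (a, i, o, a)
  "lc" → prefix "l" already present; 1 new (c)
  "lcloola" → prefix "lc" already present; 5 new (l, o, o, l, a)
  "lcloolaa" → prefix "lcloola" already present; 1 new (a)
  "llila" → prefix "llila" already present; 0 new (none)
Total nodes = 6 + 4 + 1 + 5 + 1 + 0 = 17

17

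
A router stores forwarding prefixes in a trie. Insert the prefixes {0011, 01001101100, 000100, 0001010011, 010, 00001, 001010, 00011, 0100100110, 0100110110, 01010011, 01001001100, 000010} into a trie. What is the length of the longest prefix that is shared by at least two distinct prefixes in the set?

10

Equivalently: take the maximum, over all pairs, of their longest common prefix length.
e.g. "0100100110" and "01001001100" share the prefix "0100100110" of length 10; no pair shares a longer one.
Longest shared-prefix length: 10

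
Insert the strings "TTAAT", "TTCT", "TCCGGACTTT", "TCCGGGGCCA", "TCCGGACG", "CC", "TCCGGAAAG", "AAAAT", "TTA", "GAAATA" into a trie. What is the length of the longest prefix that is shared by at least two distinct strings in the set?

Equivalently: take the maximum, over all pairs, of their longest common prefix length.
e.g. "TCCGGACG" and "TCCGGACTTT" share the prefix "TCCGGAC" of length 7; no pair shares a longer one.
Longest shared-prefix length: 7

7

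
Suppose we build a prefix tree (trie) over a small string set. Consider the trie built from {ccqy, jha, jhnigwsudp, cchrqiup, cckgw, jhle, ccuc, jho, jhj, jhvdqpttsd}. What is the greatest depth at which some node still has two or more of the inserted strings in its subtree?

2

Equivalently: take the maximum, over all pairs, of their longest common prefix length.
e.g. "cchrqiup" and "cckgw" share the prefix "cc" of length 2; no pair shares a longer one.
Longest shared-prefix length: 2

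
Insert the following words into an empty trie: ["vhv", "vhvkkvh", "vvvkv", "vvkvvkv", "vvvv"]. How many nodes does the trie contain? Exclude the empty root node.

For each word, the new-node count is its length minus the longest prefix already in the trie:
  "vhv" → 3 new (v, h, v)
  "vhvkkvh" → prefix "vhv" already present; 4 new (k, k, v, h)
  "vvvkv" → prefix "v" already present; 4 new (v, v, k, v)
  "vvkvvkv" → prefix "vv" already present; 5 new (k, v, v, k, v)
  "vvvv" → prefix "vvv" already present; 1 new (v)
Total nodes = 3 + 4 + 4 + 5 + 1 = 17

17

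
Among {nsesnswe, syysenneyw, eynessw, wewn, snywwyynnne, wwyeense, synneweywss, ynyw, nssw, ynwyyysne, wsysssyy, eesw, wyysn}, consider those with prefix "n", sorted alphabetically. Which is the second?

DFS of the "n" subtree visits, in order: "nsesnswe", "nssw"
The 2nd is nssw.

nssw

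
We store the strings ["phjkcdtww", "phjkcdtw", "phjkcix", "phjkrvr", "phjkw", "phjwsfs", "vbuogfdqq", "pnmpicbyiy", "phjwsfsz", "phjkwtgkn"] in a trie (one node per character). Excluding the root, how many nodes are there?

42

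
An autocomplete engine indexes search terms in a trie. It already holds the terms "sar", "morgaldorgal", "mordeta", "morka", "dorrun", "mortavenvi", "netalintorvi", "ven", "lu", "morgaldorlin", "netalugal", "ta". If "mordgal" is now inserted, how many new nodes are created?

3

"mord" is already a path in the trie; the remaining "gal" must be added.
Each of the 3 remaining characters creates one node.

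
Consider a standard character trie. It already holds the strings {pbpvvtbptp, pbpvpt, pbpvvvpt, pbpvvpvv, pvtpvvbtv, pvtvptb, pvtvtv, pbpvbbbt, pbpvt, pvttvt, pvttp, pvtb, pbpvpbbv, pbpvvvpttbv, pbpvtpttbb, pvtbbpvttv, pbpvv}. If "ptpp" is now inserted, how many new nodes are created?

3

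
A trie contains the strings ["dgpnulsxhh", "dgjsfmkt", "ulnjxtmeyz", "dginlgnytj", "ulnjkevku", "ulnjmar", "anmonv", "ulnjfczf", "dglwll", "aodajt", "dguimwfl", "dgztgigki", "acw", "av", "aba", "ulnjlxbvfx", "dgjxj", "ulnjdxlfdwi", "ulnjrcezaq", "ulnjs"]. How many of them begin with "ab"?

1

Traverse to the node for "ab", then collect every word in that subtree.
Matches: "aba"
Count: 1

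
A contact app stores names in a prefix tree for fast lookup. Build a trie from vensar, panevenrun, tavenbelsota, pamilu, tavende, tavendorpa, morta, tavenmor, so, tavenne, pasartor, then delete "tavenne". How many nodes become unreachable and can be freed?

2

After clearing the end-marker at "tavenne", prune upward until reaching a node still needed by another word.
The suffix "ne" (2 nodes) is used only by "tavenne"; the node for "taven" still has the child "b", so pruning stops there.
Nodes removed: 2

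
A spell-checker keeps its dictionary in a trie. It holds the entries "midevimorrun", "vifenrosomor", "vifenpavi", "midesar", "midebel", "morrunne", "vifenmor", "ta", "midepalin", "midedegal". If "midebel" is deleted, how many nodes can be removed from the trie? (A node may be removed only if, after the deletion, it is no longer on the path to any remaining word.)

A node on "midebel"'s path can go only if nothing else ends at it or branches off below it.
The suffix "bel" (3 nodes) is used only by "midebel"; the node for "mide" still has the child "v", so pruning stops there.
Nodes removed: 3

3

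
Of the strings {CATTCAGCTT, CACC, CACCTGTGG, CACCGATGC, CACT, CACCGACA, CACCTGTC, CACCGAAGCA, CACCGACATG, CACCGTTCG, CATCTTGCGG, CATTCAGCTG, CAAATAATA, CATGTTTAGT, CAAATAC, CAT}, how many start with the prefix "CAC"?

Traverse to the node for "CAC", then collect every word in that subtree.
Matches: "CACC", "CACCGAAGCA", "CACCGACA", "CACCGACATG", "CACCGATGC", "CACCGTTCG", "CACCTGTC", "CACCTGTGG", "CACT"
Count: 9

9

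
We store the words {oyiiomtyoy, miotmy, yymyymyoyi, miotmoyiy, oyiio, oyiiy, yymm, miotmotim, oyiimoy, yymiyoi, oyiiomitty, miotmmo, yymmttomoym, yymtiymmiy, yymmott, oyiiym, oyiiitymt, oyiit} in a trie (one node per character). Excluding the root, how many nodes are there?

Trace insertions, counting only characters that open a new branch:
  "oyiiomtyoy" → 10 new (o, y, i, i, o, m, t, y, o, y)
  "miotmy" → 6 new (m, i, o, t, m, y)
  "yymyymyoyi" → 10 new (y, y, m, y, y, m, y, o, y, i)
  "miotmoyiy" → prefix "miotm" already present; 4 new (o, y, i, y)
  "oyiio" → prefix "oyiio" already present; 0 new (none)
  "oyiiy" → prefix "oyii" already present; 1 new (y)
  "yymm" → prefix "yym" already present; 1 new (m)
  "miotmotim" → prefix "miotmo" already present; 3 new (t, i, m)
  "oyiimoy" → prefix "oyii" already present; 3 new (m, o, y)
  "yymiyoi" → prefix "yym" already present; 4 new (i, y, o, i)
  "oyiiomitty" → prefix "oyiiom" already present; 4 new (i, t, t, y)
  "miotmmo" → prefix "miotm" already present; 2 new (m, o)
  "yymmttomoym" → prefix "yymm" already present; 7 new (t, t, o, m, o, y, m)
  "yymtiymmiy" → prefix "yym" already present; 7 new (t, i, y, m, m, i, y)
  "yymmott" → prefix "yymm" already present; 3 new (o, t, t)
  "oyiiym" → prefix "oyiiy" already present; 1 new (m)
  "oyiiitymt" → prefix "oyii" already present; 5 new (i, t, y, m, t)
  "oyiit" → prefix "oyii" already present; 1 new (t)
Total nodes = 10 + 6 + 10 + 4 + 0 + 1 + 1 + 3 + 3 + 4 + 4 + 2 + 7 + 7 + 3 + 1 + 5 + 1 = 72

72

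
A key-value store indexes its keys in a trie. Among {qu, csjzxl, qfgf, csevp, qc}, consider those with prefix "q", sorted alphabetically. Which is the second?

qfgf

DFS of the "q" subtree visits, in order: "qc", "qfgf", "qu"
The 2nd is qfgf.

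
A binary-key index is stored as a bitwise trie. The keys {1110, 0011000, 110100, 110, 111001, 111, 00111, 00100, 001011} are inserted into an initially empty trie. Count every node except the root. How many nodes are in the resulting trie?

22

For each word, the new-node count is its length minus the longest prefix already in the trie:
  "1110" → 4 new (1, 1, 1, 0)
  "0011000" → 7 new (0, 0, 1, 1, 0, 0, 0)
  "110100" → prefix "11" already present; 4 new (0, 1, 0, 0)
  "110" → prefix "110" already present; 0 new (none)
  "111001" → prefix "1110" already present; 2 new (0, 1)
  "111" → prefix "111" already present; 0 new (none)
  "00111" → prefix "0011" already present; 1 new (1)
  "00100" → prefix "001" already present; 2 new (0, 0)
  "001011" → prefix "0010" already present; 2 new (1, 1)
Total nodes = 4 + 7 + 4 + 0 + 2 + 0 + 1 + 2 + 2 = 22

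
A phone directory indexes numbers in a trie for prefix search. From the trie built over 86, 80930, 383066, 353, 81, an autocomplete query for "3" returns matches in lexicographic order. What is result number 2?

Filter for "3…" and sort: "353", "383066"
The 2nd is 383066.

383066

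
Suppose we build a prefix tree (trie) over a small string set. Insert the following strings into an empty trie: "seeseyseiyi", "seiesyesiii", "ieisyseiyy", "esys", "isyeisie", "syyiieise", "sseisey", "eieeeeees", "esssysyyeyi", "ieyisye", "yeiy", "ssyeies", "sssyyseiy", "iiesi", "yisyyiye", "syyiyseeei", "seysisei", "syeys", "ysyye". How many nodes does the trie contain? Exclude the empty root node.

123

Count nodes per top-level branch (shared prefixes stored once):
  'e'-branch (eieeeeees, esssysyyeyi, esys): 21 nodes
  'i'-branch (ieisyseiyy, ieyisye, iiesi, isyeisie): 26 nodes
  's'-branch (seeseyseiyi, seiesyesiii, seysisei, sseisey, sssyyseiy, ssyeies, syeys, syyiieise, syyiyseeei): 61 nodes
  'y'-branch (yeiy, yisyyiye, ysyye): 15 nodes
Sum: 123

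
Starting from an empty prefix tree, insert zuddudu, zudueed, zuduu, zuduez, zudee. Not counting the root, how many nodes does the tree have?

Insert word by word; a character creates a node only if that edge doesn't already exist:
  "zuddudu" → 7 new (z, u, d, d, u, d, u)
  "zudueed" → prefix "zud" already present; 4 new (u, e, e, d)
  "zuduu" → prefix "zudu" already present; 1 new (u)
  "zuduez" → prefix "zudue" already present; 1 new (z)
  "zudee" → prefix "zud" already present; 2 new (e, e)
Total nodes = 7 + 4 + 1 + 1 + 2 = 15

15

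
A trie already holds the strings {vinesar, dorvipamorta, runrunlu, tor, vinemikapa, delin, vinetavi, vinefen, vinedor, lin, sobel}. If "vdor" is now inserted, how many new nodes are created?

The longest prefix of "vdor" already in the trie is "v" (length 1).
Each of the 3 remaining characters creates one node.

3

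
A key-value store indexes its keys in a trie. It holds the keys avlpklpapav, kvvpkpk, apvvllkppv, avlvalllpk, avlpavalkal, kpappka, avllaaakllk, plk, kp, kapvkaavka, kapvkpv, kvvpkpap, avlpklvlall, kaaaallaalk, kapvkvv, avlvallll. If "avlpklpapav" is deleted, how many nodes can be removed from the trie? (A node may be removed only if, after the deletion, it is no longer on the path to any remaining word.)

5

After clearing the end-marker at "avlpklpapav", prune upward until reaching a node still needed by another word.
The suffix "papav" (5 nodes) is used only by "avlpklpapav"; the node for "avlpkl" still has the child "v", so pruning stops there.
Nodes removed: 5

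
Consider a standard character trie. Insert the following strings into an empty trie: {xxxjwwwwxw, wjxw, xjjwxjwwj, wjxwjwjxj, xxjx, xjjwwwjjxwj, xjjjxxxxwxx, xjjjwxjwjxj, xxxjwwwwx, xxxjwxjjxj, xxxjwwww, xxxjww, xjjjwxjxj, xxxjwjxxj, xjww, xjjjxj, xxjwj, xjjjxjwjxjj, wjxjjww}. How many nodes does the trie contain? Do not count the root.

Trace insertions, counting only characters that open a new branch:
  "xxxjwwwwxw" → 10 new (x, x, x, j, w, w, w, w, x, w)
  "wjxw" → 4 new (w, j, x, w)
  "xjjwxjwwj" → prefix "x" already present; 8 new (j, j, w, x, j, w, w, j)
  "wjxwjwjxj" → prefix "wjxw" already present; 5 new (j, w, j, x, j)
  "xxjx" → prefix "xx" already present; 2 new (j, x)
  "xjjwwwjjxwj" → prefix "xjjw" already present; 7 new (w, w, j, j, x, w, j)
  "xjjjxxxxwxx" → prefix "xjj" already present; 8 new (j, x, x, x, x, w, x, x)
  "xjjjwxjwjxj" → prefix "xjjj" already present; 7 new (w, x, j, w, j, x, j)
  "xxxjwwwwx" → prefix "xxxjwwwwx" already present; 0 new (none)
  "xxxjwxjjxj" → prefix "xxxjw" already present; 5 new (x, j, j, x, j)
  "xxxjwwww" → prefix "xxxjwwww" already present; 0 new (none)
  "xxxjww" → prefix "xxxjww" already present; 0 new (none)
  "xjjjwxjxj" → prefix "xjjjwxj" already present; 2 new (x, j)
  "xxxjwjxxj" → prefix "xxxjw" already present; 4 new (j, x, x, j)
  "xjww" → prefix "xj" already present; 2 new (w, w)
  "xjjjxj" → prefix "xjjjx" already present; 1 new (j)
  "xxjwj" → prefix "xxj" already present; 2 new (w, j)
  "xjjjxjwjxjj" → prefix "xjjjxj" already present; 5 new (w, j, x, j, j)
  "wjxjjww" → prefix "wjx" already present; 4 new (j, j, w, w)
Total nodes = 10 + 4 + 8 + 5 + 2 + 7 + 8 + 7 + 0 + 5 + 0 + 0 + 2 + 4 + 2 + 1 + 2 + 5 + 4 = 76

76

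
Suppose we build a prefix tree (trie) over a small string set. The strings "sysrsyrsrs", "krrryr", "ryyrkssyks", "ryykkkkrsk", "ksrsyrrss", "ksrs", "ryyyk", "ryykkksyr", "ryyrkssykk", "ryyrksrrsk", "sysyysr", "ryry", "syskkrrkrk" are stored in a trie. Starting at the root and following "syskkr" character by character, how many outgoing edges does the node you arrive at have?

The children of the "syskkr" node are the distinct next characters among strings starting with "syskkr".
Distinct next characters after "syskkr": r.
That node has 1 child edge.

1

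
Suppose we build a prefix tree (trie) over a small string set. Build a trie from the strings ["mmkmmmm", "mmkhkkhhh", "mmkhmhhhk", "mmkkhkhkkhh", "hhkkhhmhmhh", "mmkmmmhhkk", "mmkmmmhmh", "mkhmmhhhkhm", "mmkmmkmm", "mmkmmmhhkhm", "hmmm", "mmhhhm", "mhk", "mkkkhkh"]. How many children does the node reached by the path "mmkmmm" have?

Walk "mmkmmm" from the root, arriving at one node.
Distinct next characters after "mmkmmm": h, m.
That node has 2 child edges.

2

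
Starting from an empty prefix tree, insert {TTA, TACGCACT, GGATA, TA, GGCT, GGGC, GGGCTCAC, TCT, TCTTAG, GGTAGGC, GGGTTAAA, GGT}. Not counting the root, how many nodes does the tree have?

38

Trie structure (* marks end of a word):
(root)
├─ G
│  └─ G
│     ├─ A
│     │  └─ T
│     │     └─ A *
│     ├─ C
│     │  └─ T *
│     ├─ G
│     │  ├─ C *
│     │  │  └─ T
│     │  │     └─ C
│     │  │        └─ A
│     │  │           └─ C *
│     │  └─ T
│     │     └─ T
│     │        └─ A
│     │           └─ A
│     │              └─ A *
│     └─ T *
│        └─ A
│           └─ G
│              └─ G
│                 └─ C *
└─ T
   ├─ A *
   │  └─ C
   │     └─ G
   │        └─ C
   │           └─ A
   │              └─ C
   │                 └─ T *
   ├─ C
   │  └─ T *
   │     └─ T
   │        └─ A
   │           └─ G *
   └─ T
      └─ A *
Counting every labelled node above: 38.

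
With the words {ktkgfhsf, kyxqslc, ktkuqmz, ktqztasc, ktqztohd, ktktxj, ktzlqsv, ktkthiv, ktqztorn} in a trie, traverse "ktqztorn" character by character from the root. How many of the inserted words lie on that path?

1

Traverse "ktqztorn" character by character; count nodes along the way that are marked as word ends.
Prefixes of the query that are stored words: "ktqztorn"
Count: 1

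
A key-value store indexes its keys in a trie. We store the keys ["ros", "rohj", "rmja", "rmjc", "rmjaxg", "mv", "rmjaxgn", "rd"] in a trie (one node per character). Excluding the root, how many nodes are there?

15

Trace insertions, counting only characters that open a new branch:
  "ros" → 3 new (r, o, s)
  "rohj" → prefix "ro" already present; 2 new (h, j)
  "rmja" → prefix "r" already present; 3 new (m, j, a)
  "rmjc" → prefix "rmj" already present; 1 new (c)
  "rmjaxg" → prefix "rmja" already present; 2 new (x, g)
  "mv" → 2 new (m, v)
  "rmjaxgn" → prefix "rmjaxg" already present; 1 new (n)
  "rd" → prefix "r" already present; 1 new (d)
Total nodes = 3 + 2 + 3 + 1 + 2 + 2 + 1 + 1 = 15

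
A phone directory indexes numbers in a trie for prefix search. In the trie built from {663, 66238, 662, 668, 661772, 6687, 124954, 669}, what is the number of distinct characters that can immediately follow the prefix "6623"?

Follow the path "6623" to its node, then look at its outgoing edges.
Characters that immediately follow "6623" among the stored strings: {8}.
That node has 1 child edge.

1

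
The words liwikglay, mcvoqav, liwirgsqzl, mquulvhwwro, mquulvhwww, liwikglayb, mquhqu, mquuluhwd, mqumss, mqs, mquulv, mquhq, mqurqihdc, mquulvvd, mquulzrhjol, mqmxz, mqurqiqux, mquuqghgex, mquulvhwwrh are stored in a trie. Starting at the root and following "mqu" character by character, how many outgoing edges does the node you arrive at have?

Follow the path "mqu" to its node, then look at its outgoing edges.
Distinct next characters after "mqu": h, m, r, u.
That node has 4 child edges.

4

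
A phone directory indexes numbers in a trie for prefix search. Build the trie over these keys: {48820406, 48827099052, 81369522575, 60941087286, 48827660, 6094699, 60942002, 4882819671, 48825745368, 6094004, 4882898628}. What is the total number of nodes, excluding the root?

68

Insert word by word; a character creates a node only if that edge doesn't already exist:
  "48820406" → 8 new (4, 8, 8, 2, 0, 4, 0, 6)
  "48827099052" → prefix "4882" already present; 7 new (7, 0, 9, 9, 0, 5, 2)
  "81369522575" → 11 new (8, 1, 3, 6, 9, 5, 2, 2, 5, 7, 5)
  "60941087286" → 11 new (6, 0, 9, 4, 1, 0, 8, 7, 2, 8, 6)
  "48827660" → prefix "48827" already present; 3 new (6, 6, 0)
  "6094699" → prefix "6094" already present; 3 new (6, 9, 9)
  "60942002" → prefix "6094" already present; 4 new (2, 0, 0, 2)
  "4882819671" → prefix "4882" already present; 6 new (8, 1, 9, 6, 7, 1)
  "48825745368" → prefix "4882" already present; 7 new (5, 7, 4, 5, 3, 6, 8)
  "6094004" → prefix "6094" already present; 3 new (0, 0, 4)
  "4882898628" → prefix "48828" already present; 5 new (9, 8, 6, 2, 8)
Total nodes = 8 + 7 + 11 + 11 + 3 + 3 + 4 + 6 + 7 + 3 + 5 = 68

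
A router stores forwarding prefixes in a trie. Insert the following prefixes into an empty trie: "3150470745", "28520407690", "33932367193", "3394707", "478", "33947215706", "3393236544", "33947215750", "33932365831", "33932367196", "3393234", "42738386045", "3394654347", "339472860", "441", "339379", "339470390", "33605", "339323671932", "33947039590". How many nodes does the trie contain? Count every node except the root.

87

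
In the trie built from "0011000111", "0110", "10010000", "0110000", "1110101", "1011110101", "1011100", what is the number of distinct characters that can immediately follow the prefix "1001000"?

1

The children of the "1001000" node are the distinct next characters among strings starting with "1001000".
Distinct next characters after "1001000": 0.
That node has 1 child edge.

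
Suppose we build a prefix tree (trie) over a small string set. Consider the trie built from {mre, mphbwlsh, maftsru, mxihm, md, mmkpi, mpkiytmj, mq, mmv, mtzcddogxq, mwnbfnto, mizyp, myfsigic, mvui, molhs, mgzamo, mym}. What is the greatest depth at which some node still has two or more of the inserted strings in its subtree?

2

Look for the deepest trie node that still has at least two words in its subtree.
e.g. "mmkpi" and "mmv" share the prefix "mm" of length 2; no pair shares a longer one.
Longest shared-prefix length: 2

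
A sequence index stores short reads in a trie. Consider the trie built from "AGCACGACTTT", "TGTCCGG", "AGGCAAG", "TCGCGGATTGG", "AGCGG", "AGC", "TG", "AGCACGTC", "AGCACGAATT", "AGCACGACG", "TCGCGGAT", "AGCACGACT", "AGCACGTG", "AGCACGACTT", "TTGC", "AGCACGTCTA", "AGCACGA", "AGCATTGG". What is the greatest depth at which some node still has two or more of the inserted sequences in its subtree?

Equivalently: take the maximum, over all pairs, of their longest common prefix length.
"AGCACGACTT" and "AGCACGACTTT" agree on "AGCACGACTT" (10 characters) before diverging; nothing deeper is shared.
Longest shared-prefix length: 10

10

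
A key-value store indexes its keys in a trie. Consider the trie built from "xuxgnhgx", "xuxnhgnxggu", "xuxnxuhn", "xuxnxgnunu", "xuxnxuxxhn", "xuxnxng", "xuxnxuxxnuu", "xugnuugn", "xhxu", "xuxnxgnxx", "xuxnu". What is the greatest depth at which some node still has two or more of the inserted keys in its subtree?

The deepest shared node is where two words last agree before diverging.
"xuxnxuxxhn" and "xuxnxuxxnuu" agree on "xuxnxuxx" (8 characters) before diverging; nothing deeper is shared.
Longest shared-prefix length: 8

8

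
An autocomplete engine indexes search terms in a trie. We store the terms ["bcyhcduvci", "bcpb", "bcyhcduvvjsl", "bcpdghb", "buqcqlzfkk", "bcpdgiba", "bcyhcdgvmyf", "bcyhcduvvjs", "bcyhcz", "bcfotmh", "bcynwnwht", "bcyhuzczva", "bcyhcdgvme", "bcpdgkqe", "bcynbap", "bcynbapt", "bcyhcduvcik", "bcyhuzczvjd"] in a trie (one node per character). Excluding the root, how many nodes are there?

Count nodes per top-level branch (shared prefixes stored once):
  'b'-branch (bcfotmh, bcpb, bcpdghb, bcpdgiba, bcpdgkqe, bcyhcdgvme, bcyhcdgvmyf, bcyhcduvci, bcyhcduvcik, bcyhcduvvjs, bcyhcduvvjsl, bcyhcz, bcyhuzczva, bcyhuzczvjd, bcynbap, bcynbapt, bcynwnwht, buqcqlzfkk): 66 nodes
Sum: 66

66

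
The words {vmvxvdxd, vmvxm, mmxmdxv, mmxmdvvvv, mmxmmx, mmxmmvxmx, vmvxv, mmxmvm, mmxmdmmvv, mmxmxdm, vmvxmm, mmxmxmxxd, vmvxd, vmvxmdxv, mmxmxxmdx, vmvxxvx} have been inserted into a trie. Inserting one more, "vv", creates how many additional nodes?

1

The longest prefix of "vv" already in the trie is "v" (length 1).
Each of the 1 remaining characters creates one node.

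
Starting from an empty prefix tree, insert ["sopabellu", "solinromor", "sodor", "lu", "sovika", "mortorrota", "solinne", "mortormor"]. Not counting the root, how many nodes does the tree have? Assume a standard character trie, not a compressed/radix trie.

Trace insertions, counting only characters that open a new branch:
  "sopabellu" → 9 new (s, o, p, a, b, e, l, l, u)
  "solinromor" → prefix "so" already present; 8 new (l, i, n, r, o, m, o, r)
  "sodor" → prefix "so" already present; 3 new (d, o, r)
  "lu" → 2 new (l, u)
  "sovika" → prefix "so" already present; 4 new (v, i, k, a)
  "mortorrota" → 10 new (m, o, r, t, o, r, r, o, t, a)
  "solinne" → prefix "solin" already present; 2 new (n, e)
  "mortormor" → prefix "mortor" already present; 3 new (m, o, r)
Total nodes = 9 + 8 + 3 + 2 + 4 + 10 + 2 + 3 = 41

41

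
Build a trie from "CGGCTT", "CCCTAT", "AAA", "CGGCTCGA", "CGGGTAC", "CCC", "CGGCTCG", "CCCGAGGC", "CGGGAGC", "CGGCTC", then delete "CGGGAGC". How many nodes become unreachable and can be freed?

After clearing the end-marker at "CGGGAGC", prune upward until reaching a node still needed by another word.
The suffix "AGC" (3 nodes) is used only by "CGGGAGC"; the node for "CGGG" still has the child "T", so pruning stops there.
Nodes removed: 3

3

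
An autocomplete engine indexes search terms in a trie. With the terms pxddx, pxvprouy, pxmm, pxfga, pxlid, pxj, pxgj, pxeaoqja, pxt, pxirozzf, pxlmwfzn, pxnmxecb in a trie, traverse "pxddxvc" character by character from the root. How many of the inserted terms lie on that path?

Check each prefix of "pxddxvc" against the stored set — each match is an end-marker on the path.
Prefixes of the query that are stored words: "pxddx"
Count: 1

1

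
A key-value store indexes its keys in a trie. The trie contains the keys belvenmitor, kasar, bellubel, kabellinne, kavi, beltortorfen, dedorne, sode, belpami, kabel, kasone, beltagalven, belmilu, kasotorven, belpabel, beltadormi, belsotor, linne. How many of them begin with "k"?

Walk to "k"; the words in its subtree are exactly those with that prefix.
Words under "k": kabel, kabellinne, kasar, kasone, kasotorven, kavi
Count: 6

6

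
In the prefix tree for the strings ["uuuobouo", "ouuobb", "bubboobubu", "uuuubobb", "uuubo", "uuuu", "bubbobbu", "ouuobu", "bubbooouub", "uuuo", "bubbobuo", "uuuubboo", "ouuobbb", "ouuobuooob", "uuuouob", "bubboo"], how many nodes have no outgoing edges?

11

Leaves are exactly the stored words that no other stored word extends.
Those words: "bubbobbu", "bubbobuo", "bubboobubu", "bubbooouub", "ouuobbb", "ouuobuooob", "uuubo", "uuuobouo", "uuuouob", "uuuubboo", "uuuubobb"
Leaf count: 11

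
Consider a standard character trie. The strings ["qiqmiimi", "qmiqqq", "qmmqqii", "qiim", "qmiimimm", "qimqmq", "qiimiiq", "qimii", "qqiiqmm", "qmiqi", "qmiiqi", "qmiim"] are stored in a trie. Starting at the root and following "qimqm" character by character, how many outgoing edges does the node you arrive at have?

1

Follow the path "qimqm" to its node, then look at its outgoing edges.
Characters that immediately follow "qimqm" among the stored strings: {q}.
That node has 1 child edge.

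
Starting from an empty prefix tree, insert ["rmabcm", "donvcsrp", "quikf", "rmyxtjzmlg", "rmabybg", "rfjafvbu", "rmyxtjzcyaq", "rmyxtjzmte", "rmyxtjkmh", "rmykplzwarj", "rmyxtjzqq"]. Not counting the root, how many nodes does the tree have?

Trace insertions, counting only characters that open a new branch:
  "rmabcm" → 6 new (r, m, a, b, c, m)
  "donvcsrp" → 8 new (d, o, n, v, c, s, r, p)
  "quikf" → 5 new (q, u, i, k, f)
  "rmyxtjzmlg" → prefix "rm" already present; 8 new (y, x, t, j, z, m, l, g)
  "rmabybg" → prefix "rmab" already present; 3 new (y, b, g)
  "rfjafvbu" → prefix "r" already present; 7 new (f, j, a, f, v, b, u)
  "rmyxtjzcyaq" → prefix "rmyxtjz" already present; 4 new (c, y, a, q)
  "rmyxtjzmte" → prefix "rmyxtjzm" already present; 2 new (t, e)
  "rmyxtjkmh" → prefix "rmyxtj" already present; 3 new (k, m, h)
  "rmykplzwarj" → prefix "rmy" already present; 8 new (k, p, l, z, w, a, r, j)
  "rmyxtjzqq" → prefix "rmyxtjz" already present; 2 new (q, q)
Total nodes = 6 + 8 + 5 + 8 + 3 + 7 + 4 + 2 + 3 + 8 + 2 = 56

56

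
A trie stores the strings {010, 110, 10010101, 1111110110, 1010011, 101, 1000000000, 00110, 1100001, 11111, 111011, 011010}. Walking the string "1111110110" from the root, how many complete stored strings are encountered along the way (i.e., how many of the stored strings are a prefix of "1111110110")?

Traverse "1111110110" character by character; count nodes along the way that are marked as word ends.
Prefixes of the query that are stored words: "11111", "1111110110"
Count: 2

2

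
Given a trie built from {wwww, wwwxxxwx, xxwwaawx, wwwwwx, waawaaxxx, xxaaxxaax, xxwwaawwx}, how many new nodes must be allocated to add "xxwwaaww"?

"xxwwaaww" is already a full path in the trie; only an end-marker is added.
No new nodes are needed: 0.

0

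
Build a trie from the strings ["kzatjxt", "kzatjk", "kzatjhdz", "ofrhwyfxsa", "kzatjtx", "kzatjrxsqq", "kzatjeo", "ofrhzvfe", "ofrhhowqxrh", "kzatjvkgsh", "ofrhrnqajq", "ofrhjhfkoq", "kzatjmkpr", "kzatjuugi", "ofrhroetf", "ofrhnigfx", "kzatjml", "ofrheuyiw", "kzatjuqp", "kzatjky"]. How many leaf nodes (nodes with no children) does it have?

Leaves are exactly the stored words that no other stored word extends.
Those words: "kzatjeo", "kzatjhdz", "kzatjky", "kzatjmkpr", "kzatjml", "kzatjrxsqq", "kzatjtx", "kzatjuqp", "kzatjuugi", "kzatjvkgsh", "kzatjxt", "ofrheuyiw", "ofrhhowqxrh", "ofrhjhfkoq", "ofrhnigfx", "ofrhrnqajq", "ofrhroetf", "ofrhwyfxsa", "ofrhzvfe"
Leaf count: 19

19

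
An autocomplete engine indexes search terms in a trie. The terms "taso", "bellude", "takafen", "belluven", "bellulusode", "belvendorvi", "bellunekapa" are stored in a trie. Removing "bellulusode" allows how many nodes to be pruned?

A node on "bellulusode"'s path can go only if nothing else ends at it or branches off below it.
The suffix "lusode" (6 nodes) is used only by "bellulusode"; the node for "bellu" still has the child "d", so pruning stops there.
Nodes removed: 6

6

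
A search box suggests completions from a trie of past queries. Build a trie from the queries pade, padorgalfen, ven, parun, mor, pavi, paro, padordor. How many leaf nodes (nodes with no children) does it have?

8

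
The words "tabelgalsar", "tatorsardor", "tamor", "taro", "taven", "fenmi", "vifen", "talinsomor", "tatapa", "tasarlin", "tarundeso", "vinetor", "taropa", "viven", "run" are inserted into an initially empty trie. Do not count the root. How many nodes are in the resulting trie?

For each word, the new-node count is its length minus the longest prefix already in the trie:
  "tabelgalsar" → 11 new (t, a, b, e, l, g, a, l, s, a, r)
  "tatorsardor" → prefix "ta" already present; 9 new (t, o, r, s, a, r, d, o, r)
  "tamor" → prefix "ta" already present; 3 new (m, o, r)
  "taro" → prefix "ta" already present; 2 new (r, o)
  "taven" → prefix "ta" already present; 3 new (v, e, n)
  "fenmi" → 5 new (f, e, n, m, i)
  "vifen" → 5 new (v, i, f, e, n)
  "talinsomor" → prefix "ta" already present; 8 new (l, i, n, s, o, m, o, r)
  "tatapa" → prefix "tat" already present; 3 new (a, p, a)
  "tasarlin" → prefix "ta" already present; 6 new (s, a, r, l, i, n)
  "tarundeso" → prefix "tar" already present; 6 new (u, n, d, e, s, o)
  "vinetor" → prefix "vi" already present; 5 new (n, e, t, o, r)
  "taropa" → prefix "taro" already present; 2 new (p, a)
  "viven" → prefix "vi" already present; 3 new (v, e, n)
  "run" → 3 new (r, u, n)
Total nodes = 11 + 9 + 3 + 2 + 3 + 5 + 5 + 8 + 3 + 6 + 6 + 5 + 2 + 3 + 3 = 74

74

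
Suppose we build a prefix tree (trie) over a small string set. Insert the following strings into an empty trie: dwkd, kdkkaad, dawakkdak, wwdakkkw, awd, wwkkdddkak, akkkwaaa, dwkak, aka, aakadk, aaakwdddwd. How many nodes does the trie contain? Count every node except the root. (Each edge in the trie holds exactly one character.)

61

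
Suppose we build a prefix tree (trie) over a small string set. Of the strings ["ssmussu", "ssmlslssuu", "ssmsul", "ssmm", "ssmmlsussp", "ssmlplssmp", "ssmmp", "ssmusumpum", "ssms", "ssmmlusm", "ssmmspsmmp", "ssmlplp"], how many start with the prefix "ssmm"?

5

Walk to "ssmm"; the words in its subtree are exactly those with that prefix.
Matches: "ssmm", "ssmmlsussp", "ssmmlusm", "ssmmp", "ssmmspsmmp"
Count: 5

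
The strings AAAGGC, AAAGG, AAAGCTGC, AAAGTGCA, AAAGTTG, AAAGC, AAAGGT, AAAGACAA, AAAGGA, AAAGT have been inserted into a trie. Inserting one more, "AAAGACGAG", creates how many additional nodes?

The longest prefix of "AAAGACGAG" already in the trie is "AAAGAC" (length 6).
New nodes needed: |"AAAGACGAG"| − 6 = 9 − 6 = 3.

3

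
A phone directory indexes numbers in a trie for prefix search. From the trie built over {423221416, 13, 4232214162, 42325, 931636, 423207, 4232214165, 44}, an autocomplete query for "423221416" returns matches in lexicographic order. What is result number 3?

Filter for "423221416…" and sort: "423221416", "4232214162", "4232214165"
Position 3: 4232214165

4232214165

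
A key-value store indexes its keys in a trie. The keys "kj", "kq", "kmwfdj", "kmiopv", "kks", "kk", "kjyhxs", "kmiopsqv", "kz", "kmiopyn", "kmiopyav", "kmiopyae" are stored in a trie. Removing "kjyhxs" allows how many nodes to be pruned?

A node on "kjyhxs"'s path can go only if nothing else ends at it or branches off below it.
The suffix "yhxs" (4 nodes) is used only by "kjyhxs"; "kj" is itself a stored word, so pruning stops there.
Nodes removed: 4

4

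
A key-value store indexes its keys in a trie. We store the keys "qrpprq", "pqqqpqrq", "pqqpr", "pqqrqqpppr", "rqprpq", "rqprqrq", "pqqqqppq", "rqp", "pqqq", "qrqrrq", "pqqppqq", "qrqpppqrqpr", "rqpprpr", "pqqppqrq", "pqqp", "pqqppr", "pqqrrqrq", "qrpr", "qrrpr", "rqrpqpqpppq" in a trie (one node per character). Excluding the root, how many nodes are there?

75

For each word, the new-node count is its length minus the longest prefix already in the trie:
  "qrpprq" → 6 new (q, r, p, p, r, q)
  "pqqqpqrq" → 8 new (p, q, q, q, p, q, r, q)
  "pqqpr" → prefix "pqq" already present; 2 new (p, r)
  "pqqrqqpppr" → prefix "pqq" already present; 7 new (r, q, q, p, p, p, r)
  "rqprpq" → 6 new (r, q, p, r, p, q)
  "rqprqrq" → prefix "rqpr" already present; 3 new (q, r, q)
  "pqqqqppq" → prefix "pqqq" already present; 4 new (q, p, p, q)
  "rqp" → prefix "rqp" already present; 0 new (none)
  "pqqq" → prefix "pqqq" already present; 0 new (none)
  "qrqrrq" → prefix "qr" already present; 4 new (q, r, r, q)
  "pqqppqq" → prefix "pqqp" already present; 3 new (p, q, q)
  "qrqpppqrqpr" → prefix "qrq" already present; 8 new (p, p, p, q, r, q, p, r)
  "rqpprpr" → prefix "rqp" already present; 4 new (p, r, p, r)
  "pqqppqrq" → prefix "pqqppq" already present; 2 new (r, q)
  "pqqp" → prefix "pqqp" already present; 0 new (none)
  "pqqppr" → prefix "pqqpp" already present; 1 new (r)
  "pqqrrqrq" → prefix "pqqr" already present; 4 new (r, q, r, q)
  "qrpr" → prefix "qrp" already present; 1 new (r)
  "qrrpr" → prefix "qr" already present; 3 new (r, p, r)
  "rqrpqpqpppq" → prefix "rq" already present; 9 new (r, p, q, p, q, p, p, p, q)
Total nodes = 6 + 8 + 2 + 7 + 6 + 3 + 4 + 0 + 0 + 4 + 3 + 8 + 4 + 2 + 0 + 1 + 4 + 1 + 3 + 9 = 75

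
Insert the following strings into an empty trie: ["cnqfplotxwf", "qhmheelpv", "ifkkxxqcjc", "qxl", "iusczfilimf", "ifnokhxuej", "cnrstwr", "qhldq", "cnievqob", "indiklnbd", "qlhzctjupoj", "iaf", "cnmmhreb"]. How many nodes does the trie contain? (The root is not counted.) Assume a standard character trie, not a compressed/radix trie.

90

For each word, the new-node count is its length minus the longest prefix already in the trie:
  "cnqfplotxwf" → 11 new (c, n, q, f, p, l, o, t, x, w, f)
  "qhmheelpv" → 9 new (q, h, m, h, e, e, l, p, v)
  "ifkkxxqcjc" → 10 new (i, f, k, k, x, x, q, c, j, c)
  "qxl" → prefix "q" already present; 2 new (x, l)
  "iusczfilimf" → prefix "i" already present; 10 new (u, s, c, z, f, i, l, i, m, f)
  "ifnokhxuej" → prefix "if" already present; 8 new (n, o, k, h, x, u, e, j)
  "cnrstwr" → prefix "cn" already present; 5 new (r, s, t, w, r)
  "qhldq" → prefix "qh" already present; 3 new (l, d, q)
  "cnievqob" → prefix "cn" already present; 6 new (i, e, v, q, o, b)
  "indiklnbd" → prefix "i" already present; 8 new (n, d, i, k, l, n, b, d)
  "qlhzctjupoj" → prefix "q" already present; 10 new (l, h, z, c, t, j, u, p, o, j)
  "iaf" → prefix "i" already present; 2 new (a, f)
  "cnmmhreb" → prefix "cn" already present; 6 new (m, m, h, r, e, b)
Total nodes = 11 + 9 + 10 + 2 + 10 + 8 + 5 + 3 + 6 + 8 + 10 + 2 + 6 = 90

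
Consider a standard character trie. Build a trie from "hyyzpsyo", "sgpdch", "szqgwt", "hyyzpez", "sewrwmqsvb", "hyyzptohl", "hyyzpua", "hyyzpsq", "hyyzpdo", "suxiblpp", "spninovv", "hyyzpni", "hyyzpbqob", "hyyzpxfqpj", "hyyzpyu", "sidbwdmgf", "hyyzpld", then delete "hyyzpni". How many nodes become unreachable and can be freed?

2

A node on "hyyzpni"'s path can go only if nothing else ends at it or branches off below it.
The suffix "ni" (2 nodes) is used only by "hyyzpni"; the node for "hyyzp" still has the child "s", so pruning stops there.
Nodes removed: 2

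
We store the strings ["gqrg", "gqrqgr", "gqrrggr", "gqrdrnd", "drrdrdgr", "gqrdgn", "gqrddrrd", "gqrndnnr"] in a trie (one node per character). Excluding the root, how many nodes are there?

34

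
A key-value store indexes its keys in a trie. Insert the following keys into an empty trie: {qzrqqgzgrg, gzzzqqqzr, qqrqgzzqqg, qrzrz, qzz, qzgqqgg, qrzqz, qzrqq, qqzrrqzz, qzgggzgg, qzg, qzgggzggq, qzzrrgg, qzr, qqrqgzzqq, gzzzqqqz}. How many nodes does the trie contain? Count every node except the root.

Trace insertions, counting only characters that open a new branch:
  "qzrqqgzgrg" → 10 new (q, z, r, q, q, g, z, g, r, g)
  "gzzzqqqzr" → 9 new (g, z, z, z, q, q, q, z, r)
  "qqrqgzzqqg" → prefix "q" already present; 9 new (q, r, q, g, z, z, q, q, g)
  "qrzrz" → prefix "q" already present; 4 new (r, z, r, z)
  "qzz" → prefix "qz" already present; 1 new (z)
  "qzgqqgg" → prefix "qz" already present; 5 new (g, q, q, g, g)
  "qrzqz" → prefix "qrz" already present; 2 new (q, z)
  "qzrqq" → prefix "qzrqq" already present; 0 new (none)
  "qqzrrqzz" → prefix "qq" already present; 6 new (z, r, r, q, z, z)
  "qzgggzgg" → prefix "qzg" already present; 5 new (g, g, z, g, g)
  "qzg" → prefix "qzg" already present; 0 new (none)
  "qzgggzggq" → prefix "qzgggzgg" already present; 1 new (q)
  "qzzrrgg" → prefix "qzz" already present; 4 new (r, r, g, g)
  "qzr" → prefix "qzr" already present; 0 new (none)
  "qqrqgzzqq" → prefix "qqrqgzzqq" already present; 0 new (none)
  "gzzzqqqz" → prefix "gzzzqqqz" already present; 0 new (none)
Total nodes = 10 + 9 + 9 + 4 + 1 + 5 + 2 + 0 + 6 + 5 + 0 + 1 + 4 + 0 + 0 + 0 = 56

56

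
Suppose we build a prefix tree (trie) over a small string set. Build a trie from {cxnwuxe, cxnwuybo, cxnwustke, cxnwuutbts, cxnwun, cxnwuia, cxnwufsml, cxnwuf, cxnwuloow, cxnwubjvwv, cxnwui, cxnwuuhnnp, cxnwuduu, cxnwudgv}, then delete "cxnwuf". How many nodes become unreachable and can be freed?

Walk "cxnwuf" from the leaf back toward the root, removing each node that no remaining word uses.
Every node on "cxnwuf" is still needed (e.g. by "cxnwufsml"), so nothing is freed.
Nodes removed: 0

0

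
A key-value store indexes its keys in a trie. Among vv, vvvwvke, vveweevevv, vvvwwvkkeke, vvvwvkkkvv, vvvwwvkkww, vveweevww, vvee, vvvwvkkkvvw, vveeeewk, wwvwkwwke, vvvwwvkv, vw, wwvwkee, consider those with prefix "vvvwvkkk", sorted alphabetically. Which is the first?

DFS of the "vvvwvkkk" subtree visits, in order: "vvvwvkkkvv", "vvvwvkkkvvw"
Position 1: vvvwvkkkvv

vvvwvkkkvv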